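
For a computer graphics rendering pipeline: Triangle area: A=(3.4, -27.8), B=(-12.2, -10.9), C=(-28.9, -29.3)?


Area = |x_A(y_B-y_C) + x_B(y_C-y_A) + x_C(y_A-y_B)|/2
= |62.56 + 18.3 + 488.41|/2
= 569.27/2 = 284.635

284.635


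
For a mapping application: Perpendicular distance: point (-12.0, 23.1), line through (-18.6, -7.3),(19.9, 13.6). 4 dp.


|cross product| = 1032.46
|line direction| = sqrt(1919.06) = 43.8071
Distance = 1032.46/sqrt(1919.06) = 23.5683

23.5683


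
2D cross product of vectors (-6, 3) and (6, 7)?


u x v = u_x*v_y - u_y*v_x = (-6)*7 - 3*6
= (-42) - 18 = -60

-60


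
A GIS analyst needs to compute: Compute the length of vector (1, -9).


|u| = sqrt(1^2 + (-9)^2) = sqrt(82) = 9.0554

9.0554


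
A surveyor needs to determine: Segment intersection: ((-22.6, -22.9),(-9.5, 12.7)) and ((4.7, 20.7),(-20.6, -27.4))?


Cross products: d1=-210.05, d2=-480.62, d3=-400.72, d4=-130.15
d1*d2 < 0 and d3*d4 < 0? no

No, they don't intersect


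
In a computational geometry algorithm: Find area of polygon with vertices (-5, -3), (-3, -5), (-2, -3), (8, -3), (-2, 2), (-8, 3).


Shoelace sum: ((-5)*(-5) - (-3)*(-3)) + ((-3)*(-3) - (-2)*(-5)) + ((-2)*(-3) - 8*(-3)) + (8*2 - (-2)*(-3)) + ((-2)*3 - (-8)*2) + ((-8)*(-3) - (-5)*3)
= 104
Area = |104|/2 = 52

52


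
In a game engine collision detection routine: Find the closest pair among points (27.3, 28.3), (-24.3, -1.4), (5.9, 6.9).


d(P0,P1) = 59.537, d(P0,P2) = 30.2642, d(P1,P2) = 31.3198
Closest: P0 and P2

Closest pair: (27.3, 28.3) and (5.9, 6.9), distance = 30.2642


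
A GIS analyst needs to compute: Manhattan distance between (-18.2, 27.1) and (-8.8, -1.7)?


|(-18.2)-(-8.8)| + |27.1-(-1.7)| = 9.4 + 28.8 = 38.2

38.2


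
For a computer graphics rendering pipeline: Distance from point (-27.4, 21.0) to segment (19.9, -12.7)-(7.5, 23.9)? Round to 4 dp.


Project P onto AB: t = 1 (clamped to [0,1])
Closest point on segment: (7.5, 23.9)
Distance: 35.0203

35.0203


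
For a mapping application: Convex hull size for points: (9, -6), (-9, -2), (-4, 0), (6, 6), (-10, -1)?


Convex hull vertices (CCW): (-10, -1), (-9, -2), (9, -6), (6, 6)
Count = 4

4


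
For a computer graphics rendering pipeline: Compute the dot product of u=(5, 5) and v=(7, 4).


u . v = u_x*v_x + u_y*v_y = 5*7 + 5*4
= 35 + 20 = 55

55


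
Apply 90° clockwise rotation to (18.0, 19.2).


90° CW: (x,y) -> (y, -x)
(18,19.2) -> (19.2, -18)

(19.2, -18)


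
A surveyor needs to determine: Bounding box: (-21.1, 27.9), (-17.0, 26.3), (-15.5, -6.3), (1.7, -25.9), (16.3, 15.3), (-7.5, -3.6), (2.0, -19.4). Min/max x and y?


x range: [-21.1, 16.3]
y range: [-25.9, 27.9]
Bounding box: (-21.1,-25.9) to (16.3,27.9)

(-21.1,-25.9) to (16.3,27.9)


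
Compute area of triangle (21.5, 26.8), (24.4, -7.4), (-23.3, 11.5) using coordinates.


Area = |x_A(y_B-y_C) + x_B(y_C-y_A) + x_C(y_A-y_B)|/2
= |(-406.35) + (-373.32) + (-796.86)|/2
= 1576.53/2 = 788.265

788.265


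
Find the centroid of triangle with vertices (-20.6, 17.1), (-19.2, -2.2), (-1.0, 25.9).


Centroid = ((x_A+x_B+x_C)/3, (y_A+y_B+y_C)/3)
= (((-20.6)+(-19.2)+(-1))/3, (17.1+(-2.2)+25.9)/3)
= (-13.6, 13.6)

(-13.6, 13.6)


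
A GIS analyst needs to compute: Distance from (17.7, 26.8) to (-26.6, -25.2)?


dx=-44.3, dy=-52
d^2 = (-44.3)^2 + (-52)^2 = 4666.49
d = sqrt(4666.49) = 68.3117

68.3117


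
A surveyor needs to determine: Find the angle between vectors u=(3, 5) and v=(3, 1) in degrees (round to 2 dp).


u.v = 14, |u| = sqrt(34) = 5.831, |v| = sqrt(10) = 3.1623
cos(theta) = u.v/(|u||v|) = 14/sqrt(340) = 0.759257
theta = acos(0.759257) = 40.6 degrees

40.6 degrees


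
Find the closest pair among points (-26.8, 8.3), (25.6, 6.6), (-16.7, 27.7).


d(P0,P1) = 52.4276, d(P0,P2) = 21.8717, d(P1,P2) = 47.2705
Closest: P0 and P2

Closest pair: (-26.8, 8.3) and (-16.7, 27.7), distance = 21.8717


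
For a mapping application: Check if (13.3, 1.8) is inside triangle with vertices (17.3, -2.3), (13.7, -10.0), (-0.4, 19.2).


Cross products: AB x AP = -45.56, BC x BP = -154.7, CA x CP = -13.43
All same sign? yes

Yes, inside


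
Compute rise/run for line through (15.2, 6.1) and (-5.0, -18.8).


slope = (y2-y1)/(x2-x1) = ((-18.8)-6.1)/((-5)-15.2) = (-24.9)/(-20.2) = 1.2327

1.2327


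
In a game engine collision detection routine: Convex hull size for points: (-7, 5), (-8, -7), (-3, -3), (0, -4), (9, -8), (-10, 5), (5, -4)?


Convex hull vertices (CCW): (-10, 5), (-8, -7), (9, -8), (5, -4), (-7, 5)
Count = 5

5


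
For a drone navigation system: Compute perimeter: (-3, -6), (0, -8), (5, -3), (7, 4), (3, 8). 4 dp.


Sides: (-3, -6)->(0, -8): sqrt(13) = 3.605551, (0, -8)->(5, -3): sqrt(50) = 7.071068, (5, -3)->(7, 4): sqrt(53) = 7.28011, (7, 4)->(3, 8): sqrt(32) = 5.656854, (3, 8)->(-3, -6): sqrt(232) = 15.231546
Sum = 38.845129
Perimeter = 38.8451

38.8451


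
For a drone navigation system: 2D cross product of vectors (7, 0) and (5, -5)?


u x v = u_x*v_y - u_y*v_x = 7*(-5) - 0*5
= (-35) - 0 = -35

-35


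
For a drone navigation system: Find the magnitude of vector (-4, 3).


|u| = sqrt((-4)^2 + 3^2) = sqrt(25) = 5

5


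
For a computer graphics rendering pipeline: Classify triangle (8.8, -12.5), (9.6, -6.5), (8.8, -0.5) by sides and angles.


Side lengths squared: AB^2=36.64, BC^2=36.64, CA^2=144
Sorted: [36.64, 36.64, 144]
By sides: Isosceles, By angles: Obtuse

Isosceles, Obtuse


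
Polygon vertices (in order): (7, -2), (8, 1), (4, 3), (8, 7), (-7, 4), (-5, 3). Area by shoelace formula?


Shoelace sum: (7*1 - 8*(-2)) + (8*3 - 4*1) + (4*7 - 8*3) + (8*4 - (-7)*7) + ((-7)*3 - (-5)*4) + ((-5)*(-2) - 7*3)
= 116
Area = |116|/2 = 58

58


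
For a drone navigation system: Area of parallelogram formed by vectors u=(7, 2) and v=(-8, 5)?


|u x v| = |7*5 - 2*(-8)|
= |35 - (-16)| = 51

51


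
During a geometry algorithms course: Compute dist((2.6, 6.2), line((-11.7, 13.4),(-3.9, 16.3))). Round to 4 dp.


|cross product| = 97.63
|line direction| = sqrt(69.25) = 8.3217
Distance = 97.63/sqrt(69.25) = 11.732

11.732


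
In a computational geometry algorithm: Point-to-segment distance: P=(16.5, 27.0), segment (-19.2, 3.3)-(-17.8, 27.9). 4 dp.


Project P onto AB: t = 1 (clamped to [0,1])
Closest point on segment: (-17.8, 27.9)
Distance: 34.3118

34.3118


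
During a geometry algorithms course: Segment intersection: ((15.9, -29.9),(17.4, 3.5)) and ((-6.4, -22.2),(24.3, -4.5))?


Cross products: d1=-631.1, d2=367.73, d3=756.37, d4=-242.46
d1*d2 < 0 and d3*d4 < 0? yes

Yes, they intersect


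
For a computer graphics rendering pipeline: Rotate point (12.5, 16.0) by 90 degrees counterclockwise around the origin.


90° CCW: (x,y) -> (-y, x)
(12.5,16) -> (-16, 12.5)

(-16, 12.5)


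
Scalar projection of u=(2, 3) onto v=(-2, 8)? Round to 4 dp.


u.v = 20, |v| = sqrt(68) = 8.2462
Scalar projection = u.v / |v| = 20 / sqrt(68) = 2.4254

2.4254


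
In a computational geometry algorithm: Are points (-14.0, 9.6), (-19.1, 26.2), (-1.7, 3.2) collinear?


Cross product: ((-19.1)-(-14))*(3.2-9.6) - (26.2-9.6)*((-1.7)-(-14))
= -171.54

No, not collinear


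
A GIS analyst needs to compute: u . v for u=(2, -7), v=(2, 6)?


u . v = u_x*v_x + u_y*v_y = 2*2 + (-7)*6
= 4 + (-42) = -38

-38


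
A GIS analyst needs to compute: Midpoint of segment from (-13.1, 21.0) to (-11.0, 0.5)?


M = (((-13.1)+(-11))/2, (21+0.5)/2)
= (-12.05, 10.75)

(-12.05, 10.75)


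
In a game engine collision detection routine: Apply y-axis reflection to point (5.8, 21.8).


Reflection over y-axis: (x,y) -> (-x,y)
(5.8, 21.8) -> (-5.8, 21.8)

(-5.8, 21.8)


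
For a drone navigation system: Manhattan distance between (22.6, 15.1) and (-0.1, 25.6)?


|22.6-(-0.1)| + |15.1-25.6| = 22.7 + 10.5 = 33.2

33.2


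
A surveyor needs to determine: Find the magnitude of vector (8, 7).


|u| = sqrt(8^2 + 7^2) = sqrt(113) = 10.6301

10.6301


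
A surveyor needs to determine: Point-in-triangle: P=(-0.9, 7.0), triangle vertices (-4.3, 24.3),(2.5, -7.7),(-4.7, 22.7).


Cross products: AB x AP = -8.84, BC x BP = -2.48, CA x CP = -12.36
All same sign? yes

Yes, inside


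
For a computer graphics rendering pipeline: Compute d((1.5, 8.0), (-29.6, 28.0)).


dx=-31.1, dy=20
d^2 = (-31.1)^2 + 20^2 = 1367.21
d = sqrt(1367.21) = 36.9758

36.9758


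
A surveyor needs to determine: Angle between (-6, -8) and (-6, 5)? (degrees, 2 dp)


u.v = -4, |u| = sqrt(100) = 10, |v| = sqrt(61) = 7.8102
cos(theta) = u.v/(|u||v|) = -4/sqrt(6100) = -0.051215
theta = acos(-0.051215) = 92.94 degrees

92.94 degrees


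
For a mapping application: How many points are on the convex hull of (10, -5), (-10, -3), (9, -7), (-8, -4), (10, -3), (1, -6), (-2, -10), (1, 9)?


Convex hull vertices (CCW): (-10, -3), (-2, -10), (9, -7), (10, -5), (10, -3), (1, 9)
Count = 6

6


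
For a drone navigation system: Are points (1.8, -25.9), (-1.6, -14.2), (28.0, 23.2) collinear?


Cross product: ((-1.6)-1.8)*(23.2-(-25.9)) - ((-14.2)-(-25.9))*(28-1.8)
= -473.48

No, not collinear


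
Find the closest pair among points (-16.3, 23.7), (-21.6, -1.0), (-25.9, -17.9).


d(P0,P1) = 25.2622, d(P0,P2) = 42.6933, d(P1,P2) = 17.4385
Closest: P1 and P2

Closest pair: (-21.6, -1.0) and (-25.9, -17.9), distance = 17.4385


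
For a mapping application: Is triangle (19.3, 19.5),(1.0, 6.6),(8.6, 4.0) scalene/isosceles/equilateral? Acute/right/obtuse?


Side lengths squared: AB^2=501.3, BC^2=64.52, CA^2=354.74
Sorted: [64.52, 354.74, 501.3]
By sides: Scalene, By angles: Obtuse

Scalene, Obtuse


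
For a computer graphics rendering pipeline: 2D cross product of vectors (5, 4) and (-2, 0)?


u x v = u_x*v_y - u_y*v_x = 5*0 - 4*(-2)
= 0 - (-8) = 8

8


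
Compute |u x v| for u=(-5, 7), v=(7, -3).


|u x v| = |(-5)*(-3) - 7*7|
= |15 - 49| = 34

34


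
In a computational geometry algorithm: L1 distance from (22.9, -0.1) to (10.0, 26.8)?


|22.9-10| + |(-0.1)-26.8| = 12.9 + 26.9 = 39.8

39.8


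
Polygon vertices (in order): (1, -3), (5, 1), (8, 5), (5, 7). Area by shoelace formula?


Shoelace sum: (1*1 - 5*(-3)) + (5*5 - 8*1) + (8*7 - 5*5) + (5*(-3) - 1*7)
= 42
Area = |42|/2 = 21

21


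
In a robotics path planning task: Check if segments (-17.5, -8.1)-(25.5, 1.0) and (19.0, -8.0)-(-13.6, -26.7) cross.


Cross products: d1=-679.29, d2=-171.85, d3=-327.85, d4=-835.29
d1*d2 < 0 and d3*d4 < 0? no

No, they don't intersect


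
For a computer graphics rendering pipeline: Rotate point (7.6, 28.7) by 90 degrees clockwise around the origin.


90° CW: (x,y) -> (y, -x)
(7.6,28.7) -> (28.7, -7.6)

(28.7, -7.6)


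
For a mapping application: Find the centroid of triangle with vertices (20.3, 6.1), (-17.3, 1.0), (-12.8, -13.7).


Centroid = ((x_A+x_B+x_C)/3, (y_A+y_B+y_C)/3)
= ((20.3+(-17.3)+(-12.8))/3, (6.1+1+(-13.7))/3)
= (-3.2667, -2.2)

(-3.2667, -2.2)


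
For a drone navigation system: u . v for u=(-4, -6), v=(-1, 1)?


u . v = u_x*v_x + u_y*v_y = (-4)*(-1) + (-6)*1
= 4 + (-6) = -2

-2


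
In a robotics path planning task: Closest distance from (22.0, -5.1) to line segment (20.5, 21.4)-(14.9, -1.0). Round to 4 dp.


Project P onto AB: t = 1 (clamped to [0,1])
Closest point on segment: (14.9, -1)
Distance: 8.1988

8.1988


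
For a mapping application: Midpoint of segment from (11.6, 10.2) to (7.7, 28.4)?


M = ((11.6+7.7)/2, (10.2+28.4)/2)
= (9.65, 19.3)

(9.65, 19.3)


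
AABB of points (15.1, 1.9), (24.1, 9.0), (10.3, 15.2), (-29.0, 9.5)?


x range: [-29, 24.1]
y range: [1.9, 15.2]
Bounding box: (-29,1.9) to (24.1,15.2)

(-29,1.9) to (24.1,15.2)


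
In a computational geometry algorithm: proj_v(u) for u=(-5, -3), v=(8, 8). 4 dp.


u.v = -64, |v| = sqrt(128) = 11.3137
Scalar projection = u.v / |v| = -64 / sqrt(128) = -5.6569

-5.6569


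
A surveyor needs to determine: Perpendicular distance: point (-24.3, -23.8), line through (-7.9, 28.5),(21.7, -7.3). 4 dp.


|cross product| = 2135.2
|line direction| = sqrt(2157.8) = 46.4521
Distance = 2135.2/sqrt(2157.8) = 45.9656

45.9656


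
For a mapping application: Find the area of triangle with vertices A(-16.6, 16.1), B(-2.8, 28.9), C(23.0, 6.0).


Area = |x_A(y_B-y_C) + x_B(y_C-y_A) + x_C(y_A-y_B)|/2
= |(-380.14) + 28.28 + (-294.4)|/2
= 646.26/2 = 323.13

323.13


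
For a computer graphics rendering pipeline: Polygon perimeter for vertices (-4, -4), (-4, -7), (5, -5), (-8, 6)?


Sides: (-4, -4)->(-4, -7): sqrt(9) = 3, (-4, -7)->(5, -5): sqrt(85) = 9.219544, (5, -5)->(-8, 6): sqrt(290) = 17.029386, (-8, 6)->(-4, -4): sqrt(116) = 10.77033
Sum = 40.01926
Perimeter = 40.0193

40.0193


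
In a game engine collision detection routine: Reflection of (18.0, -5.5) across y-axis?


Reflection over y-axis: (x,y) -> (-x,y)
(18, -5.5) -> (-18, -5.5)

(-18, -5.5)


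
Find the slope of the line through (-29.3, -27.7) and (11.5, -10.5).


slope = (y2-y1)/(x2-x1) = ((-10.5)-(-27.7))/(11.5-(-29.3)) = 17.2/40.8 = 0.4216

0.4216


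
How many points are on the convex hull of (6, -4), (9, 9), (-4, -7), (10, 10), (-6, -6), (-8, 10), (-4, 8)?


Convex hull vertices (CCW): (-8, 10), (-6, -6), (-4, -7), (6, -4), (10, 10)
Count = 5

5


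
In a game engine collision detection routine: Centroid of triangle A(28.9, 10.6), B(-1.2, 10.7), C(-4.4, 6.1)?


Centroid = ((x_A+x_B+x_C)/3, (y_A+y_B+y_C)/3)
= ((28.9+(-1.2)+(-4.4))/3, (10.6+10.7+6.1)/3)
= (7.7667, 9.1333)

(7.7667, 9.1333)


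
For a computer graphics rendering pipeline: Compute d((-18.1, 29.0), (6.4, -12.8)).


dx=24.5, dy=-41.8
d^2 = 24.5^2 + (-41.8)^2 = 2347.49
d = sqrt(2347.49) = 48.4509

48.4509


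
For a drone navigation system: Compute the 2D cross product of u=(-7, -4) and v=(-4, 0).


u x v = u_x*v_y - u_y*v_x = (-7)*0 - (-4)*(-4)
= 0 - 16 = -16

-16


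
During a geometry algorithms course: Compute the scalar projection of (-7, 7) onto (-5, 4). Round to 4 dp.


u.v = 63, |v| = sqrt(41) = 6.4031
Scalar projection = u.v / |v| = 63 / sqrt(41) = 9.8389

9.8389


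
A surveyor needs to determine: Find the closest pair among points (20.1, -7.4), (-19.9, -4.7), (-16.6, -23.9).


d(P0,P1) = 40.091, d(P0,P2) = 40.2385, d(P1,P2) = 19.4815
Closest: P1 and P2

Closest pair: (-19.9, -4.7) and (-16.6, -23.9), distance = 19.4815


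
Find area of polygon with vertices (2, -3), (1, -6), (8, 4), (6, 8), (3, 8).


Shoelace sum: (2*(-6) - 1*(-3)) + (1*4 - 8*(-6)) + (8*8 - 6*4) + (6*8 - 3*8) + (3*(-3) - 2*8)
= 82
Area = |82|/2 = 41

41


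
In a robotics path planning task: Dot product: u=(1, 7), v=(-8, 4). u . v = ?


u . v = u_x*v_x + u_y*v_y = 1*(-8) + 7*4
= (-8) + 28 = 20

20


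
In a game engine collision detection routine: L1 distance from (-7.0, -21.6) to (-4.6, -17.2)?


|(-7)-(-4.6)| + |(-21.6)-(-17.2)| = 2.4 + 4.4 = 6.8

6.8


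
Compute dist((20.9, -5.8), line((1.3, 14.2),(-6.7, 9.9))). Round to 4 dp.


|cross product| = 244.28
|line direction| = sqrt(82.49) = 9.0824
Distance = 244.28/sqrt(82.49) = 26.896

26.896


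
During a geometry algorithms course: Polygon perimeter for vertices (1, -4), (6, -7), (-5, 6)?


Sides: (1, -4)->(6, -7): sqrt(34) = 5.830952, (6, -7)->(-5, 6): sqrt(290) = 17.029386, (-5, 6)->(1, -4): sqrt(136) = 11.661904
Sum = 34.522242
Perimeter = 34.5222

34.5222


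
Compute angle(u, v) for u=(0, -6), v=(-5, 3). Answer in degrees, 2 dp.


u.v = -18, |u| = sqrt(36) = 6, |v| = sqrt(34) = 5.831
cos(theta) = u.v/(|u||v|) = -18/sqrt(1224) = -0.514496
theta = acos(-0.514496) = 120.96 degrees

120.96 degrees


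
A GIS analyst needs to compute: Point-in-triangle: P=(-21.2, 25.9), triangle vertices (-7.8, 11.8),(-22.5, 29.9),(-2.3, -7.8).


Cross products: AB x AP = 35.27, BC x BP = -31.79, CA x CP = 185.09
All same sign? no

No, outside


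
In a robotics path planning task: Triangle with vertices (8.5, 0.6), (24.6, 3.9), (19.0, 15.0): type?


Side lengths squared: AB^2=270.1, BC^2=154.57, CA^2=317.61
Sorted: [154.57, 270.1, 317.61]
By sides: Scalene, By angles: Acute

Scalene, Acute


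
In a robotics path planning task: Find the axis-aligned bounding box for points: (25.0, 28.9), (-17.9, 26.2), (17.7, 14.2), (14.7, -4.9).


x range: [-17.9, 25]
y range: [-4.9, 28.9]
Bounding box: (-17.9,-4.9) to (25,28.9)

(-17.9,-4.9) to (25,28.9)


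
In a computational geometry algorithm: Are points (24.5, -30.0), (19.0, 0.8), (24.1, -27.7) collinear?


Cross product: (19-24.5)*((-27.7)-(-30)) - (0.8-(-30))*(24.1-24.5)
= -0.33

No, not collinear


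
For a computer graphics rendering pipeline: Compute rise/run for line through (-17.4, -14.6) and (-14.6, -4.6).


slope = (y2-y1)/(x2-x1) = ((-4.6)-(-14.6))/((-14.6)-(-17.4)) = 10/2.8 = 3.5714

3.5714


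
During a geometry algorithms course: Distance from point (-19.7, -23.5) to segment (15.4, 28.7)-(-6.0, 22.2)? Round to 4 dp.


Project P onto AB: t = 1 (clamped to [0,1])
Closest point on segment: (-6, 22.2)
Distance: 47.7093

47.7093


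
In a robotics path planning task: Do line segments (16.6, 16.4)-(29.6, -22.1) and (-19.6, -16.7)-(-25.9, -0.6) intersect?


Cross products: d1=-791.35, d2=-758.1, d3=-1824, d4=-1857.25
d1*d2 < 0 and d3*d4 < 0? no

No, they don't intersect


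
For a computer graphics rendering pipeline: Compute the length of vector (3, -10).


|u| = sqrt(3^2 + (-10)^2) = sqrt(109) = 10.4403

10.4403


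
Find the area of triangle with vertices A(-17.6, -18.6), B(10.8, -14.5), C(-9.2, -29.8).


Area = |x_A(y_B-y_C) + x_B(y_C-y_A) + x_C(y_A-y_B)|/2
= |(-269.28) + (-120.96) + 37.72|/2
= 352.52/2 = 176.26

176.26


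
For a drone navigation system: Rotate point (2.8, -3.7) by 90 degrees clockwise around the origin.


90° CW: (x,y) -> (y, -x)
(2.8,-3.7) -> (-3.7, -2.8)

(-3.7, -2.8)


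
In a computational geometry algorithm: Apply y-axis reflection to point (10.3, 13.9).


Reflection over y-axis: (x,y) -> (-x,y)
(10.3, 13.9) -> (-10.3, 13.9)

(-10.3, 13.9)


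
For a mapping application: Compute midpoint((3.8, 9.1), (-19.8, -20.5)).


M = ((3.8+(-19.8))/2, (9.1+(-20.5))/2)
= (-8, -5.7)

(-8, -5.7)


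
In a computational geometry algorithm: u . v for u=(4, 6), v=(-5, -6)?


u . v = u_x*v_x + u_y*v_y = 4*(-5) + 6*(-6)
= (-20) + (-36) = -56

-56


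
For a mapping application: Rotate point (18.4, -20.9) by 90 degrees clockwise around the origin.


90° CW: (x,y) -> (y, -x)
(18.4,-20.9) -> (-20.9, -18.4)

(-20.9, -18.4)


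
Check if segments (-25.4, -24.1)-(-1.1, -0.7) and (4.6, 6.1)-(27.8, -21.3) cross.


Cross products: d1=-1522.64, d2=-313.94, d3=31.86, d4=-1176.84
d1*d2 < 0 and d3*d4 < 0? no

No, they don't intersect


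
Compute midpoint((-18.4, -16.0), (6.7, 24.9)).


M = (((-18.4)+6.7)/2, ((-16)+24.9)/2)
= (-5.85, 4.45)

(-5.85, 4.45)


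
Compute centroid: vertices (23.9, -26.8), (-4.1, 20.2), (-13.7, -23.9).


Centroid = ((x_A+x_B+x_C)/3, (y_A+y_B+y_C)/3)
= ((23.9+(-4.1)+(-13.7))/3, ((-26.8)+20.2+(-23.9))/3)
= (2.0333, -10.1667)

(2.0333, -10.1667)


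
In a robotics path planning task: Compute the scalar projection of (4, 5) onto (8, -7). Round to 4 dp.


u.v = -3, |v| = sqrt(113) = 10.6301
Scalar projection = u.v / |v| = -3 / sqrt(113) = -0.2822

-0.2822


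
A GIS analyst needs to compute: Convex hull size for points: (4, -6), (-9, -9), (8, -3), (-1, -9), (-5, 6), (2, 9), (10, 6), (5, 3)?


Convex hull vertices (CCW): (-9, -9), (-1, -9), (4, -6), (8, -3), (10, 6), (2, 9), (-5, 6)
Count = 7

7


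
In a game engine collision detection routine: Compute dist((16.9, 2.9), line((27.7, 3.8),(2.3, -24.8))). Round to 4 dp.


|cross product| = 286.02
|line direction| = sqrt(1463.12) = 38.2508
Distance = 286.02/sqrt(1463.12) = 7.4775

7.4775


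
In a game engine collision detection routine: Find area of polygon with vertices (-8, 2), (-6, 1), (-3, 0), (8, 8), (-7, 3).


Shoelace sum: ((-8)*1 - (-6)*2) + ((-6)*0 - (-3)*1) + ((-3)*8 - 8*0) + (8*3 - (-7)*8) + ((-7)*2 - (-8)*3)
= 73
Area = |73|/2 = 36.5

36.5


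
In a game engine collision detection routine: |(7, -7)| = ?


|u| = sqrt(7^2 + (-7)^2) = sqrt(98) = 9.8995

9.8995


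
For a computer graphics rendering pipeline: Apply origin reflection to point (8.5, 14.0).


Reflection over origin: (x,y) -> (-x,-y)
(8.5, 14) -> (-8.5, -14)

(-8.5, -14)


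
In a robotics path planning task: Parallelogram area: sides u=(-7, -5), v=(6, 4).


|u x v| = |(-7)*4 - (-5)*6|
= |(-28) - (-30)| = 2

2


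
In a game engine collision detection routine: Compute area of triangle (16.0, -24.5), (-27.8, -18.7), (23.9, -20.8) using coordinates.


Area = |x_A(y_B-y_C) + x_B(y_C-y_A) + x_C(y_A-y_B)|/2
= |33.6 + (-102.86) + (-138.62)|/2
= 207.88/2 = 103.94

103.94


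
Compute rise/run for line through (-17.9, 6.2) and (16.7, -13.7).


slope = (y2-y1)/(x2-x1) = ((-13.7)-6.2)/(16.7-(-17.9)) = (-19.9)/34.6 = -0.5751

-0.5751


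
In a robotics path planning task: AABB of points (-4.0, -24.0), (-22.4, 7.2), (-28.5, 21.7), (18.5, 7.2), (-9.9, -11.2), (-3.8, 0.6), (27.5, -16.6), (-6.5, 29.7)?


x range: [-28.5, 27.5]
y range: [-24, 29.7]
Bounding box: (-28.5,-24) to (27.5,29.7)

(-28.5,-24) to (27.5,29.7)


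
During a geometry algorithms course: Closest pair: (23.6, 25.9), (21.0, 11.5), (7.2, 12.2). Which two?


d(P0,P1) = 14.6328, d(P0,P2) = 21.3694, d(P1,P2) = 13.8177
Closest: P1 and P2

Closest pair: (21.0, 11.5) and (7.2, 12.2), distance = 13.8177


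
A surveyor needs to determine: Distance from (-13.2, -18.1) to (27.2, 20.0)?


dx=40.4, dy=38.1
d^2 = 40.4^2 + 38.1^2 = 3083.77
d = sqrt(3083.77) = 55.5317

55.5317


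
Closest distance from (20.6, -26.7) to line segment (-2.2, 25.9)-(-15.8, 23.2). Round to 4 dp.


Project P onto AB: t = 0 (clamped to [0,1])
Closest point on segment: (-2.2, 25.9)
Distance: 57.3289

57.3289


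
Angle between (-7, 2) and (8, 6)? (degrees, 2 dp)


u.v = -44, |u| = sqrt(53) = 7.2801, |v| = sqrt(100) = 10
cos(theta) = u.v/(|u||v|) = -44/sqrt(5300) = -0.604386
theta = acos(-0.604386) = 127.18 degrees

127.18 degrees


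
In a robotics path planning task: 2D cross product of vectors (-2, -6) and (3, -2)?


u x v = u_x*v_y - u_y*v_x = (-2)*(-2) - (-6)*3
= 4 - (-18) = 22

22


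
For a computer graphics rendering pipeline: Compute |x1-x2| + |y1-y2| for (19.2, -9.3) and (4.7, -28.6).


|19.2-4.7| + |(-9.3)-(-28.6)| = 14.5 + 19.3 = 33.8

33.8


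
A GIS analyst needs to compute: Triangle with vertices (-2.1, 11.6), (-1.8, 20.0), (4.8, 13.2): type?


Side lengths squared: AB^2=70.65, BC^2=89.8, CA^2=50.17
Sorted: [50.17, 70.65, 89.8]
By sides: Scalene, By angles: Acute

Scalene, Acute


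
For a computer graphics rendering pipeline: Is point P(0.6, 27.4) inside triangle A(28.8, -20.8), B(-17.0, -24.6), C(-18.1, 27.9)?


Cross products: AB x AP = -2314.72, BC x BP = -981.2, CA x CP = 887.24
All same sign? no

No, outside


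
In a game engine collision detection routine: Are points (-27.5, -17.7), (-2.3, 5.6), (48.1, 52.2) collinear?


Cross product: ((-2.3)-(-27.5))*(52.2-(-17.7)) - (5.6-(-17.7))*(48.1-(-27.5))
= 0

Yes, collinear


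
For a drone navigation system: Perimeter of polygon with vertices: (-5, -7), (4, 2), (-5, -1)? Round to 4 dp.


Sides: (-5, -7)->(4, 2): sqrt(162) = 12.727922, (4, 2)->(-5, -1): sqrt(90) = 9.486833, (-5, -1)->(-5, -7): sqrt(36) = 6
Sum = 28.214755
Perimeter = 28.2148

28.2148


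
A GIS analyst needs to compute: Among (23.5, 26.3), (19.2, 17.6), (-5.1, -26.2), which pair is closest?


d(P0,P1) = 9.7046, d(P0,P2) = 59.7847, d(P1,P2) = 50.0892
Closest: P0 and P1

Closest pair: (23.5, 26.3) and (19.2, 17.6), distance = 9.7046


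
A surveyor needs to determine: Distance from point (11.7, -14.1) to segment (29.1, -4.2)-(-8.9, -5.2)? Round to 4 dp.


Project P onto AB: t = 0.4644 (clamped to [0,1])
Closest point on segment: (11.4517, -4.6644)
Distance: 9.4388

9.4388


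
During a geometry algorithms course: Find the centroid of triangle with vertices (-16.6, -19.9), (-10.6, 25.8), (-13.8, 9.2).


Centroid = ((x_A+x_B+x_C)/3, (y_A+y_B+y_C)/3)
= (((-16.6)+(-10.6)+(-13.8))/3, ((-19.9)+25.8+9.2)/3)
= (-13.6667, 5.0333)

(-13.6667, 5.0333)


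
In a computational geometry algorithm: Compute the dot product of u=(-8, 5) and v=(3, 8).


u . v = u_x*v_x + u_y*v_y = (-8)*3 + 5*8
= (-24) + 40 = 16

16


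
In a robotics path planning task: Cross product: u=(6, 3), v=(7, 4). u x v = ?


u x v = u_x*v_y - u_y*v_x = 6*4 - 3*7
= 24 - 21 = 3

3


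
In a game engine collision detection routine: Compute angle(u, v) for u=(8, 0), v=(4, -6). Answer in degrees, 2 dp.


u.v = 32, |u| = sqrt(64) = 8, |v| = sqrt(52) = 7.2111
cos(theta) = u.v/(|u||v|) = 32/sqrt(3328) = 0.5547
theta = acos(0.5547) = 56.31 degrees

56.31 degrees


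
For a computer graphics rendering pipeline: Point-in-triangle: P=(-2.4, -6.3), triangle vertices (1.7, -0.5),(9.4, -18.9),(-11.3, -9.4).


Cross products: AB x AP = -120.1, BC x BP = -148.72, CA x CP = -38.91
All same sign? yes

Yes, inside


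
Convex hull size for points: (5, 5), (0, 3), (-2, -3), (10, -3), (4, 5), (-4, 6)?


Convex hull vertices (CCW): (-4, 6), (-2, -3), (10, -3), (5, 5)
Count = 4

4


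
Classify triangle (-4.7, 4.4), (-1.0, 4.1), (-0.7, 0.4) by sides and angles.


Side lengths squared: AB^2=13.78, BC^2=13.78, CA^2=32
Sorted: [13.78, 13.78, 32]
By sides: Isosceles, By angles: Obtuse

Isosceles, Obtuse


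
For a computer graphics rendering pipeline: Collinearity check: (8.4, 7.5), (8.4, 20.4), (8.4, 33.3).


Cross product: (8.4-8.4)*(33.3-7.5) - (20.4-7.5)*(8.4-8.4)
= 0

Yes, collinear


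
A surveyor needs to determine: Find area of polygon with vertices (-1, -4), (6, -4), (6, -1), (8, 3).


Shoelace sum: ((-1)*(-4) - 6*(-4)) + (6*(-1) - 6*(-4)) + (6*3 - 8*(-1)) + (8*(-4) - (-1)*3)
= 43
Area = |43|/2 = 21.5

21.5


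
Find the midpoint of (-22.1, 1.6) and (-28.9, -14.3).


M = (((-22.1)+(-28.9))/2, (1.6+(-14.3))/2)
= (-25.5, -6.35)

(-25.5, -6.35)


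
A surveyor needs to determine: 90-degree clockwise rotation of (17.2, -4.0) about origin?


90° CW: (x,y) -> (y, -x)
(17.2,-4) -> (-4, -17.2)

(-4, -17.2)


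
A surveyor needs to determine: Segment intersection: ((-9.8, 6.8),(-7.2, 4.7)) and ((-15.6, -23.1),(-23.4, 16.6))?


Cross products: d1=-463.48, d2=-550.32, d3=-89.92, d4=-3.08
d1*d2 < 0 and d3*d4 < 0? no

No, they don't intersect


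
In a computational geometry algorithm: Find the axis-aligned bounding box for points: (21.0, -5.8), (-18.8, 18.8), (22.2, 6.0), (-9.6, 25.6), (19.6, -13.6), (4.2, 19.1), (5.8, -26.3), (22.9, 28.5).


x range: [-18.8, 22.9]
y range: [-26.3, 28.5]
Bounding box: (-18.8,-26.3) to (22.9,28.5)

(-18.8,-26.3) to (22.9,28.5)


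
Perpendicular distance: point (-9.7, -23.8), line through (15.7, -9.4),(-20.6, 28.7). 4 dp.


|cross product| = 1490.46
|line direction| = sqrt(2769.3) = 52.6241
Distance = 1490.46/sqrt(2769.3) = 28.3227

28.3227


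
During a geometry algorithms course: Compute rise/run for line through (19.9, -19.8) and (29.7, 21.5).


slope = (y2-y1)/(x2-x1) = (21.5-(-19.8))/(29.7-19.9) = 41.3/9.8 = 4.2143

4.2143


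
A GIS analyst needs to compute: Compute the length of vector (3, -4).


|u| = sqrt(3^2 + (-4)^2) = sqrt(25) = 5

5


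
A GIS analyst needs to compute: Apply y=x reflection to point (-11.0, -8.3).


Reflection over y=x: (x,y) -> (y,x)
(-11, -8.3) -> (-8.3, -11)

(-8.3, -11)


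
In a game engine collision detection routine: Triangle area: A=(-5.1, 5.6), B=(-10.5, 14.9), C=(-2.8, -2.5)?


Area = |x_A(y_B-y_C) + x_B(y_C-y_A) + x_C(y_A-y_B)|/2
= |(-88.74) + 85.05 + 26.04|/2
= 22.35/2 = 11.175

11.175


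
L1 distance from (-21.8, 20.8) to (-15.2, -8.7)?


|(-21.8)-(-15.2)| + |20.8-(-8.7)| = 6.6 + 29.5 = 36.1

36.1


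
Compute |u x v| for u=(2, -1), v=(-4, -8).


|u x v| = |2*(-8) - (-1)*(-4)|
= |(-16) - 4| = 20

20


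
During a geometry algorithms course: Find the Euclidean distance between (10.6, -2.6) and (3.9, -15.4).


dx=-6.7, dy=-12.8
d^2 = (-6.7)^2 + (-12.8)^2 = 208.73
d = sqrt(208.73) = 14.4475

14.4475


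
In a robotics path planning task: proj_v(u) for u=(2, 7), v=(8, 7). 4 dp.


u.v = 65, |v| = sqrt(113) = 10.6301
Scalar projection = u.v / |v| = 65 / sqrt(113) = 6.1147

6.1147


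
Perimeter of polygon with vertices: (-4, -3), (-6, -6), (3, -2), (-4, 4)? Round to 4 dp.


Sides: (-4, -3)->(-6, -6): sqrt(13) = 3.605551, (-6, -6)->(3, -2): sqrt(97) = 9.848858, (3, -2)->(-4, 4): sqrt(85) = 9.219544, (-4, 4)->(-4, -3): sqrt(49) = 7
Sum = 29.673953
Perimeter = 29.674

29.674


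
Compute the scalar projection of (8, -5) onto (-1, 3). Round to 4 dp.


u.v = -23, |v| = sqrt(10) = 3.1623
Scalar projection = u.v / |v| = -23 / sqrt(10) = -7.2732

-7.2732


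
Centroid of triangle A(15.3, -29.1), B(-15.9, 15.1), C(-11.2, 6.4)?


Centroid = ((x_A+x_B+x_C)/3, (y_A+y_B+y_C)/3)
= ((15.3+(-15.9)+(-11.2))/3, ((-29.1)+15.1+6.4)/3)
= (-3.9333, -2.5333)

(-3.9333, -2.5333)


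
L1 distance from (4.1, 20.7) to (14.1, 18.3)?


|4.1-14.1| + |20.7-18.3| = 10 + 2.4 = 12.4

12.4


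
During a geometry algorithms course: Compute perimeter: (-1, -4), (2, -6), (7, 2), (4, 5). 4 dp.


Sides: (-1, -4)->(2, -6): sqrt(13) = 3.605551, (2, -6)->(7, 2): sqrt(89) = 9.433981, (7, 2)->(4, 5): sqrt(18) = 4.242641, (4, 5)->(-1, -4): sqrt(106) = 10.29563
Sum = 27.577803
Perimeter = 27.5778

27.5778


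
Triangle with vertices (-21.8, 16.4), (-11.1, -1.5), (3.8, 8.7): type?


Side lengths squared: AB^2=434.9, BC^2=326.05, CA^2=714.65
Sorted: [326.05, 434.9, 714.65]
By sides: Scalene, By angles: Acute

Scalene, Acute


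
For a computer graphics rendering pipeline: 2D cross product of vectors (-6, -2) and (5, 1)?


u x v = u_x*v_y - u_y*v_x = (-6)*1 - (-2)*5
= (-6) - (-10) = 4

4


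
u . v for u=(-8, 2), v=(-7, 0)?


u . v = u_x*v_x + u_y*v_y = (-8)*(-7) + 2*0
= 56 + 0 = 56

56


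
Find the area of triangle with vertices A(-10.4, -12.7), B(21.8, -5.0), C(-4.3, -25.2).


Area = |x_A(y_B-y_C) + x_B(y_C-y_A) + x_C(y_A-y_B)|/2
= |(-210.08) + (-272.5) + 33.11|/2
= 449.47/2 = 224.735

224.735


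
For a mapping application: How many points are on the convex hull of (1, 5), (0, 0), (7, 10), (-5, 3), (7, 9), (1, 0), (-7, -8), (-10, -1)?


Convex hull vertices (CCW): (-10, -1), (-7, -8), (1, 0), (7, 9), (7, 10), (-5, 3)
Count = 6

6


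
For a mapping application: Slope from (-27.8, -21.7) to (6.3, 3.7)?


slope = (y2-y1)/(x2-x1) = (3.7-(-21.7))/(6.3-(-27.8)) = 25.4/34.1 = 0.7449

0.7449


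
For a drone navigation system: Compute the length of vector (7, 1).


|u| = sqrt(7^2 + 1^2) = sqrt(50) = 7.0711

7.0711


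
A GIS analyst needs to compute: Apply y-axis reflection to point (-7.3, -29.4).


Reflection over y-axis: (x,y) -> (-x,y)
(-7.3, -29.4) -> (7.3, -29.4)

(7.3, -29.4)


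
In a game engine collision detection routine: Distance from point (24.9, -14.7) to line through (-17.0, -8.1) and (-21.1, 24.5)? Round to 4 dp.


|cross product| = 1338.88
|line direction| = sqrt(1079.57) = 32.8568
Distance = 1338.88/sqrt(1079.57) = 40.7489

40.7489


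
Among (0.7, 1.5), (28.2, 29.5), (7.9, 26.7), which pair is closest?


d(P0,P1) = 39.246, d(P0,P2) = 26.2084, d(P1,P2) = 20.4922
Closest: P1 and P2

Closest pair: (28.2, 29.5) and (7.9, 26.7), distance = 20.4922


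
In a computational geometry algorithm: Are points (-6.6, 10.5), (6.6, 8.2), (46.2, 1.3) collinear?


Cross product: (6.6-(-6.6))*(1.3-10.5) - (8.2-10.5)*(46.2-(-6.6))
= 0

Yes, collinear


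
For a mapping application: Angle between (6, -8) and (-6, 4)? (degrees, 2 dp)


u.v = -68, |u| = sqrt(100) = 10, |v| = sqrt(52) = 7.2111
cos(theta) = u.v/(|u||v|) = -68/sqrt(5200) = -0.94299
theta = acos(-0.94299) = 160.56 degrees

160.56 degrees


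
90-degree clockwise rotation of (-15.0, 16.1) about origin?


90° CW: (x,y) -> (y, -x)
(-15,16.1) -> (16.1, 15)

(16.1, 15)


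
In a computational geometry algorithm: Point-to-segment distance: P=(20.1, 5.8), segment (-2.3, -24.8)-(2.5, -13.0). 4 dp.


Project P onto AB: t = 1 (clamped to [0,1])
Closest point on segment: (2.5, -13)
Distance: 25.7527

25.7527


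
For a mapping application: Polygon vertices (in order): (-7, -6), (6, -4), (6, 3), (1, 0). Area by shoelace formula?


Shoelace sum: ((-7)*(-4) - 6*(-6)) + (6*3 - 6*(-4)) + (6*0 - 1*3) + (1*(-6) - (-7)*0)
= 97
Area = |97|/2 = 48.5

48.5


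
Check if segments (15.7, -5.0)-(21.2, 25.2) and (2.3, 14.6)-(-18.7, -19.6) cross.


Cross products: d1=869.88, d2=423.78, d3=512.48, d4=958.58
d1*d2 < 0 and d3*d4 < 0? no

No, they don't intersect


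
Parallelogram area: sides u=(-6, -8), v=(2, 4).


|u x v| = |(-6)*4 - (-8)*2|
= |(-24) - (-16)| = 8

8


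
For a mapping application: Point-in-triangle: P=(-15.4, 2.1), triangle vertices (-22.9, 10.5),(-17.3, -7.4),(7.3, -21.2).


Cross products: AB x AP = 87.21, BC x BP = 259.92, CA x CP = 15.93
All same sign? yes

Yes, inside


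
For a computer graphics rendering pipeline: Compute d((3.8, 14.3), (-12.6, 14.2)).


dx=-16.4, dy=-0.1
d^2 = (-16.4)^2 + (-0.1)^2 = 268.97
d = sqrt(268.97) = 16.4003

16.4003


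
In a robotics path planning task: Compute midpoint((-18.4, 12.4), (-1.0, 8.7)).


M = (((-18.4)+(-1))/2, (12.4+8.7)/2)
= (-9.7, 10.55)

(-9.7, 10.55)


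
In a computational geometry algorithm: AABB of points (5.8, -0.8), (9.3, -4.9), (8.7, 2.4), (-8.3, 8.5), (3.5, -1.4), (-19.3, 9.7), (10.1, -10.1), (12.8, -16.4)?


x range: [-19.3, 12.8]
y range: [-16.4, 9.7]
Bounding box: (-19.3,-16.4) to (12.8,9.7)

(-19.3,-16.4) to (12.8,9.7)


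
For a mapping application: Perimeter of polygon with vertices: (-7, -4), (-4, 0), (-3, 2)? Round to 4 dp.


Sides: (-7, -4)->(-4, 0): sqrt(25) = 5, (-4, 0)->(-3, 2): sqrt(5) = 2.236068, (-3, 2)->(-7, -4): sqrt(52) = 7.211103
Sum = 14.447171
Perimeter = 14.4472

14.4472


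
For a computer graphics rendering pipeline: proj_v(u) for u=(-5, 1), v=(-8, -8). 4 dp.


u.v = 32, |v| = sqrt(128) = 11.3137
Scalar projection = u.v / |v| = 32 / sqrt(128) = 2.8284

2.8284


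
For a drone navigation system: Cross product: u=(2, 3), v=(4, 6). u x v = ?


u x v = u_x*v_y - u_y*v_x = 2*6 - 3*4
= 12 - 12 = 0

0


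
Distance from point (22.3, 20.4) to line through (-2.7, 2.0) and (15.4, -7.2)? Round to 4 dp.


|cross product| = 563.04
|line direction| = sqrt(412.25) = 20.3039
Distance = 563.04/sqrt(412.25) = 27.7306

27.7306


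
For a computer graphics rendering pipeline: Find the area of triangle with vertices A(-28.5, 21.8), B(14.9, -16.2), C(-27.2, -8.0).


Area = |x_A(y_B-y_C) + x_B(y_C-y_A) + x_C(y_A-y_B)|/2
= |233.7 + (-444.02) + (-1033.6)|/2
= 1243.92/2 = 621.96

621.96


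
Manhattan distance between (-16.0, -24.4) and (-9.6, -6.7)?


|(-16)-(-9.6)| + |(-24.4)-(-6.7)| = 6.4 + 17.7 = 24.1

24.1


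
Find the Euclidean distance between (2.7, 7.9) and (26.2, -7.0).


dx=23.5, dy=-14.9
d^2 = 23.5^2 + (-14.9)^2 = 774.26
d = sqrt(774.26) = 27.8255

27.8255


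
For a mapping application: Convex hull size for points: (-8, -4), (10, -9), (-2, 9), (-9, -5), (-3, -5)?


Convex hull vertices (CCW): (-9, -5), (10, -9), (-2, 9)
Count = 3

3


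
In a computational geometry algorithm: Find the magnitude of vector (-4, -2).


|u| = sqrt((-4)^2 + (-2)^2) = sqrt(20) = 4.4721

4.4721


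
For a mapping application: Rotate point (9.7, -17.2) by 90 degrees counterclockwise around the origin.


90° CCW: (x,y) -> (-y, x)
(9.7,-17.2) -> (17.2, 9.7)

(17.2, 9.7)


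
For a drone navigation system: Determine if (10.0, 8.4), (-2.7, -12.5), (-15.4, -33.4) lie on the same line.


Cross product: ((-2.7)-10)*((-33.4)-8.4) - ((-12.5)-8.4)*((-15.4)-10)
= 0

Yes, collinear


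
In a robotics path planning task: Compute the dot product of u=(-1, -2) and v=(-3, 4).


u . v = u_x*v_x + u_y*v_y = (-1)*(-3) + (-2)*4
= 3 + (-8) = -5

-5


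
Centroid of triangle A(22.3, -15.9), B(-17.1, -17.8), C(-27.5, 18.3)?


Centroid = ((x_A+x_B+x_C)/3, (y_A+y_B+y_C)/3)
= ((22.3+(-17.1)+(-27.5))/3, ((-15.9)+(-17.8)+18.3)/3)
= (-7.4333, -5.1333)

(-7.4333, -5.1333)


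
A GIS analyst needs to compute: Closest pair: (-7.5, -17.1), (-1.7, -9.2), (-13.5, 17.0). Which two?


d(P0,P1) = 9.8005, d(P0,P2) = 34.6238, d(P1,P2) = 28.7346
Closest: P0 and P1

Closest pair: (-7.5, -17.1) and (-1.7, -9.2), distance = 9.8005


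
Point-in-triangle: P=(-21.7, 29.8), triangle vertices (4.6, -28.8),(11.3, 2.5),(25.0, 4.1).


Cross products: AB x AP = 1215.81, BC x BP = 426.81, CA x CP = -2060.71
All same sign? no

No, outside


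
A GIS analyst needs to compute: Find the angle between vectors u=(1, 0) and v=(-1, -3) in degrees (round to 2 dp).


u.v = -1, |u| = sqrt(1) = 1, |v| = sqrt(10) = 3.1623
cos(theta) = u.v/(|u||v|) = -1/sqrt(10) = -0.316228
theta = acos(-0.316228) = 108.43 degrees

108.43 degrees


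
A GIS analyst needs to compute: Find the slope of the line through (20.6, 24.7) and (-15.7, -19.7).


slope = (y2-y1)/(x2-x1) = ((-19.7)-24.7)/((-15.7)-20.6) = (-44.4)/(-36.3) = 1.2231

1.2231


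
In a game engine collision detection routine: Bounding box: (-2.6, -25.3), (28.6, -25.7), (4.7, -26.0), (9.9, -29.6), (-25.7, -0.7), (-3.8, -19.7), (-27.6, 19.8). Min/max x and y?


x range: [-27.6, 28.6]
y range: [-29.6, 19.8]
Bounding box: (-27.6,-29.6) to (28.6,19.8)

(-27.6,-29.6) to (28.6,19.8)


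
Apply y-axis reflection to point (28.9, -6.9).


Reflection over y-axis: (x,y) -> (-x,y)
(28.9, -6.9) -> (-28.9, -6.9)

(-28.9, -6.9)


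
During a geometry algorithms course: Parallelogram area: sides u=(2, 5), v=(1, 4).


|u x v| = |2*4 - 5*1|
= |8 - 5| = 3

3


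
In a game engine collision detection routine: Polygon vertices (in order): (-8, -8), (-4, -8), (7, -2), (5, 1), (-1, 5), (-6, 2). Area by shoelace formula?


Shoelace sum: ((-8)*(-8) - (-4)*(-8)) + ((-4)*(-2) - 7*(-8)) + (7*1 - 5*(-2)) + (5*5 - (-1)*1) + ((-1)*2 - (-6)*5) + ((-6)*(-8) - (-8)*2)
= 231
Area = |231|/2 = 115.5

115.5


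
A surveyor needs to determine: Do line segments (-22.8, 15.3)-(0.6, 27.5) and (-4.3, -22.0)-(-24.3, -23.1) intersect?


Cross products: d1=-766.35, d2=-984.61, d3=-1098.52, d4=-880.26
d1*d2 < 0 and d3*d4 < 0? no

No, they don't intersect


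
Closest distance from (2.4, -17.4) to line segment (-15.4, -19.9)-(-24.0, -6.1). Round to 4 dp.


Project P onto AB: t = 0 (clamped to [0,1])
Closest point on segment: (-15.4, -19.9)
Distance: 17.9747

17.9747


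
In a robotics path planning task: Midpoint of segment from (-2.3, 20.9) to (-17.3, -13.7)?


M = (((-2.3)+(-17.3))/2, (20.9+(-13.7))/2)
= (-9.8, 3.6)

(-9.8, 3.6)


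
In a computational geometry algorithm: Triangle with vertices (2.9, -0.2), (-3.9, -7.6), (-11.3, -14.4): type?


Side lengths squared: AB^2=101, BC^2=101, CA^2=403.28
Sorted: [101, 101, 403.28]
By sides: Isosceles, By angles: Obtuse

Isosceles, Obtuse


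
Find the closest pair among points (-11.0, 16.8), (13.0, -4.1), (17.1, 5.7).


d(P0,P1) = 31.8247, d(P0,P2) = 30.2129, d(P1,P2) = 10.6231
Closest: P1 and P2

Closest pair: (13.0, -4.1) and (17.1, 5.7), distance = 10.6231


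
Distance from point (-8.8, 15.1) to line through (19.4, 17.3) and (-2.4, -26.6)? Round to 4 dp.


|cross product| = 1190.02
|line direction| = sqrt(2402.45) = 49.0148
Distance = 1190.02/sqrt(2402.45) = 24.2788

24.2788


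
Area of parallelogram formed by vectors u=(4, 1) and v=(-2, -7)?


|u x v| = |4*(-7) - 1*(-2)|
= |(-28) - (-2)| = 26

26
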